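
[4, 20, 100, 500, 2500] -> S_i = 4*5^i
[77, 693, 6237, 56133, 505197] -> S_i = 77*9^i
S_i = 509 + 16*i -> [509, 525, 541, 557, 573]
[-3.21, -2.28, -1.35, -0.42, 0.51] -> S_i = -3.21 + 0.93*i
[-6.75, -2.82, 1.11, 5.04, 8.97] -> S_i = -6.75 + 3.93*i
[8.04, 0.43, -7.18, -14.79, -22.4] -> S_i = 8.04 + -7.61*i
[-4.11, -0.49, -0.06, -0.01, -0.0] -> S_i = -4.11*0.12^i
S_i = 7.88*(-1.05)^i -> [7.88, -8.27, 8.69, -9.12, 9.58]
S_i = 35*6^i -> [35, 210, 1260, 7560, 45360]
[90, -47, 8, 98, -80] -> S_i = Random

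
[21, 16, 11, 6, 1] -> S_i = 21 + -5*i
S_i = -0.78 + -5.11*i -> [-0.78, -5.89, -11.0, -16.11, -21.22]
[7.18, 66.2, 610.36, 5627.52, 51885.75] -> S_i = 7.18*9.22^i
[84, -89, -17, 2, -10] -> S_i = Random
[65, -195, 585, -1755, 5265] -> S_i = 65*-3^i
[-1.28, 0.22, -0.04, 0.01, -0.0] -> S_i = -1.28*(-0.17)^i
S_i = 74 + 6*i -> [74, 80, 86, 92, 98]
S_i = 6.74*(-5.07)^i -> [6.74, -34.17, 173.25, -878.38, 4453.4]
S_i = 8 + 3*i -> [8, 11, 14, 17, 20]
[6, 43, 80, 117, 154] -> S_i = 6 + 37*i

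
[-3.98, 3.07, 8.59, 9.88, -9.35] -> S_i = Random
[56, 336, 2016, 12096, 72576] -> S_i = 56*6^i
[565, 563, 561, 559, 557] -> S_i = 565 + -2*i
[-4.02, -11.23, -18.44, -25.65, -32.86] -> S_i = -4.02 + -7.21*i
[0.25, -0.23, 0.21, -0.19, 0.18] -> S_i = 0.25*(-0.92)^i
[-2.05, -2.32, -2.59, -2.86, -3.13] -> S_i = -2.05 + -0.27*i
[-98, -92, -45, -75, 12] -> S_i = Random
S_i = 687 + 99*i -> [687, 786, 885, 984, 1083]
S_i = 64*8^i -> [64, 512, 4096, 32768, 262144]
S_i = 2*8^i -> [2, 16, 128, 1024, 8192]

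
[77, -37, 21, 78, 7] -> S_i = Random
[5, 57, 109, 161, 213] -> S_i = 5 + 52*i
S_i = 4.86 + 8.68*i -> [4.86, 13.54, 22.22, 30.9, 39.58]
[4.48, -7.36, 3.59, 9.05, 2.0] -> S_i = Random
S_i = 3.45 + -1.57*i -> [3.45, 1.88, 0.31, -1.26, -2.83]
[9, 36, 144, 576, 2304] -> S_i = 9*4^i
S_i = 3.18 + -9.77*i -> [3.18, -6.59, -16.36, -26.13, -35.9]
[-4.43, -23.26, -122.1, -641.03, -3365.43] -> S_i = -4.43*5.25^i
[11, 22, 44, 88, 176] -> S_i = 11*2^i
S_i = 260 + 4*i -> [260, 264, 268, 272, 276]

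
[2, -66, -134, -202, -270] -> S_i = 2 + -68*i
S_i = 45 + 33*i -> [45, 78, 111, 144, 177]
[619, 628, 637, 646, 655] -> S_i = 619 + 9*i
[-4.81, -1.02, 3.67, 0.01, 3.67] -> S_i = Random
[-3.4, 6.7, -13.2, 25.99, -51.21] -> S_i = -3.40*(-1.97)^i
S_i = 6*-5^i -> [6, -30, 150, -750, 3750]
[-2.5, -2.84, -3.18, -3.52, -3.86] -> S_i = -2.50 + -0.34*i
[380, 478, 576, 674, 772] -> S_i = 380 + 98*i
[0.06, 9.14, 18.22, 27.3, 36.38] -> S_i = 0.06 + 9.08*i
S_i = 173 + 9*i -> [173, 182, 191, 200, 209]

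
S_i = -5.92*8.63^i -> [-5.92, -51.09, -440.9, -3805.0, -32837.11]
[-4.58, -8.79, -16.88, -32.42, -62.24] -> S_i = -4.58*1.92^i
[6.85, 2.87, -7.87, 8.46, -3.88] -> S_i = Random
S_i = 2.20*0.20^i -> [2.2, 0.44, 0.09, 0.02, 0.0]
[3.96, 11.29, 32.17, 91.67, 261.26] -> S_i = 3.96*2.85^i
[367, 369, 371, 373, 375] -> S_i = 367 + 2*i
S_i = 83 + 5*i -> [83, 88, 93, 98, 103]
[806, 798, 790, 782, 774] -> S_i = 806 + -8*i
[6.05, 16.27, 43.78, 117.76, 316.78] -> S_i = 6.05*2.69^i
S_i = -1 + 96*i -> [-1, 95, 191, 287, 383]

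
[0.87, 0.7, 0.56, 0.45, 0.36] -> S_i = 0.87*0.80^i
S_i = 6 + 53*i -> [6, 59, 112, 165, 218]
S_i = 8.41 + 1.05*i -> [8.41, 9.46, 10.51, 11.56, 12.61]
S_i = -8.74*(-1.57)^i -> [-8.74, 13.72, -21.54, 33.82, -53.1]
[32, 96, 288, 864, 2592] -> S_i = 32*3^i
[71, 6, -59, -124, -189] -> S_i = 71 + -65*i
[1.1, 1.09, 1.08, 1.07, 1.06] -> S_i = 1.10 + -0.01*i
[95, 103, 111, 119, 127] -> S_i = 95 + 8*i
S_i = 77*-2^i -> [77, -154, 308, -616, 1232]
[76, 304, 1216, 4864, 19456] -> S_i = 76*4^i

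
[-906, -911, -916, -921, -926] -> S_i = -906 + -5*i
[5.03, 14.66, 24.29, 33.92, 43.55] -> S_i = 5.03 + 9.63*i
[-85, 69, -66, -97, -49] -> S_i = Random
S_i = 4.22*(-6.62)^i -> [4.22, -27.94, 184.94, -1224.3, 8104.84]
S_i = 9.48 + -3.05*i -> [9.48, 6.43, 3.38, 0.33, -2.72]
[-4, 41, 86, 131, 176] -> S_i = -4 + 45*i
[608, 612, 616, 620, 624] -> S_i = 608 + 4*i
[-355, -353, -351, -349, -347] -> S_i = -355 + 2*i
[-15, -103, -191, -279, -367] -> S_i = -15 + -88*i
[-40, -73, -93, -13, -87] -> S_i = Random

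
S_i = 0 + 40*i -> [0, 40, 80, 120, 160]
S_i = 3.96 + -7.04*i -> [3.96, -3.08, -10.12, -17.16, -24.2]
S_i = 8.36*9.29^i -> [8.36, 77.66, 721.5, 6702.76, 62268.6]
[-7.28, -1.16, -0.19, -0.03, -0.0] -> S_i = -7.28*0.16^i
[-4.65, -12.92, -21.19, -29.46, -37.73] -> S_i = -4.65 + -8.27*i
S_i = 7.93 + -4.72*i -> [7.93, 3.21, -1.51, -6.23, -10.95]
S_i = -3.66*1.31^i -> [-3.66, -4.79, -6.28, -8.23, -10.78]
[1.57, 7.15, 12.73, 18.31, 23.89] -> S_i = 1.57 + 5.58*i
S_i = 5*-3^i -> [5, -15, 45, -135, 405]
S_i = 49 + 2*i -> [49, 51, 53, 55, 57]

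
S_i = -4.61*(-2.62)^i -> [-4.61, 12.08, -31.64, 82.91, -217.22]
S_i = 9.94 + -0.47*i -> [9.94, 9.47, 9.0, 8.53, 8.06]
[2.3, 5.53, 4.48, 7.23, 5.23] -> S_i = Random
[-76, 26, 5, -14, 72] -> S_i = Random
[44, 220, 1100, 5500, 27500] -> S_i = 44*5^i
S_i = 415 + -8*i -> [415, 407, 399, 391, 383]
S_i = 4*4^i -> [4, 16, 64, 256, 1024]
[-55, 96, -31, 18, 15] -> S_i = Random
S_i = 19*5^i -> [19, 95, 475, 2375, 11875]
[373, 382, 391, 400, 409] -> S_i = 373 + 9*i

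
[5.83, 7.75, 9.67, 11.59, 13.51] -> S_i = 5.83 + 1.92*i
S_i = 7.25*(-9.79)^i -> [7.25, -70.98, 694.87, -6802.77, 66599.16]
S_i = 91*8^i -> [91, 728, 5824, 46592, 372736]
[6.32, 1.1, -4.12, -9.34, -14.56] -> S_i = 6.32 + -5.22*i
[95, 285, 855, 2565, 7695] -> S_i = 95*3^i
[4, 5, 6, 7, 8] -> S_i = 4 + 1*i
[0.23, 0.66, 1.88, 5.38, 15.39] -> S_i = 0.23*2.86^i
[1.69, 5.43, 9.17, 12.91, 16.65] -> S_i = 1.69 + 3.74*i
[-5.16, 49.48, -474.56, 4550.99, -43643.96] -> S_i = -5.16*(-9.59)^i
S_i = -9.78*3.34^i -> [-9.78, -32.67, -109.1, -364.4, -1217.1]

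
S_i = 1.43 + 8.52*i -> [1.43, 9.95, 18.47, 26.99, 35.51]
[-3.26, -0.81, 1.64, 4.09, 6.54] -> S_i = -3.26 + 2.45*i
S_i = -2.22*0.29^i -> [-2.22, -0.64, -0.19, -0.05, -0.02]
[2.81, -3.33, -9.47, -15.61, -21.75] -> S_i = 2.81 + -6.14*i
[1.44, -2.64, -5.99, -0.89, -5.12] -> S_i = Random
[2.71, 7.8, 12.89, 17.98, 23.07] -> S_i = 2.71 + 5.09*i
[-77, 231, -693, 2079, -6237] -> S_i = -77*-3^i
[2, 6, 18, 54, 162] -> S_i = 2*3^i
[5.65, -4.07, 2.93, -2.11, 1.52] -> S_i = 5.65*(-0.72)^i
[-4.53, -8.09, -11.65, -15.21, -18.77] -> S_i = -4.53 + -3.56*i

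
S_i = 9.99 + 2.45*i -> [9.99, 12.44, 14.89, 17.34, 19.79]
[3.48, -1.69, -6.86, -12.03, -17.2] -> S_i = 3.48 + -5.17*i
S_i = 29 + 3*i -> [29, 32, 35, 38, 41]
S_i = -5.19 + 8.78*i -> [-5.19, 3.59, 12.37, 21.15, 29.93]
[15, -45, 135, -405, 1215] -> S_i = 15*-3^i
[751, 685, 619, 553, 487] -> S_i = 751 + -66*i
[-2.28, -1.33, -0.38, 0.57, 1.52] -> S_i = -2.28 + 0.95*i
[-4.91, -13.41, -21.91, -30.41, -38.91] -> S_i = -4.91 + -8.50*i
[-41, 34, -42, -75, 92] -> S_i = Random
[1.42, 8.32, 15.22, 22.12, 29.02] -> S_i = 1.42 + 6.90*i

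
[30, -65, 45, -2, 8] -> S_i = Random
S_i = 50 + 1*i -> [50, 51, 52, 53, 54]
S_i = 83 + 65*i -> [83, 148, 213, 278, 343]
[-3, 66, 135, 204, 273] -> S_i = -3 + 69*i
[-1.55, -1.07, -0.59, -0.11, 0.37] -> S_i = -1.55 + 0.48*i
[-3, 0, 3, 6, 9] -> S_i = -3 + 3*i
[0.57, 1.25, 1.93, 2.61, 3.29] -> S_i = 0.57 + 0.68*i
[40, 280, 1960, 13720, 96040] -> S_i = 40*7^i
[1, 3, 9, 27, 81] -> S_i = 1*3^i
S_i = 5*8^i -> [5, 40, 320, 2560, 20480]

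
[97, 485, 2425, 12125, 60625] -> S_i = 97*5^i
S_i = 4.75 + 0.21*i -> [4.75, 4.96, 5.17, 5.38, 5.59]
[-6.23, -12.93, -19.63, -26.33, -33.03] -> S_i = -6.23 + -6.70*i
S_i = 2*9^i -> [2, 18, 162, 1458, 13122]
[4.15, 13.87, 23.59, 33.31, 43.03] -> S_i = 4.15 + 9.72*i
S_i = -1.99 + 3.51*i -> [-1.99, 1.52, 5.03, 8.54, 12.05]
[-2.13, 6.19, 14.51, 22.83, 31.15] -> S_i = -2.13 + 8.32*i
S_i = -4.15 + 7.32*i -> [-4.15, 3.17, 10.49, 17.81, 25.13]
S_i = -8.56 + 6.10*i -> [-8.56, -2.46, 3.64, 9.74, 15.84]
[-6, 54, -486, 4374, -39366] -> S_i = -6*-9^i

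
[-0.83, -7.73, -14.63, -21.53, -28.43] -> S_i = -0.83 + -6.90*i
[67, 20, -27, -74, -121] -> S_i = 67 + -47*i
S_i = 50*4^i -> [50, 200, 800, 3200, 12800]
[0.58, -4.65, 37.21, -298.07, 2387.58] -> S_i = 0.58*(-8.01)^i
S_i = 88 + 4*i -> [88, 92, 96, 100, 104]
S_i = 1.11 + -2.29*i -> [1.11, -1.18, -3.47, -5.76, -8.05]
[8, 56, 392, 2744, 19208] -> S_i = 8*7^i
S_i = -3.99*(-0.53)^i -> [-3.99, 2.11, -1.12, 0.59, -0.31]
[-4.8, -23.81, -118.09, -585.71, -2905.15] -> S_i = -4.80*4.96^i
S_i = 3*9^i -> [3, 27, 243, 2187, 19683]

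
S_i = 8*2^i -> [8, 16, 32, 64, 128]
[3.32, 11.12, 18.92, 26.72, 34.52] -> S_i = 3.32 + 7.80*i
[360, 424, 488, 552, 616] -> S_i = 360 + 64*i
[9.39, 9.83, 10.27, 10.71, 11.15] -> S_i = 9.39 + 0.44*i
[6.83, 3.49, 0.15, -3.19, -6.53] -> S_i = 6.83 + -3.34*i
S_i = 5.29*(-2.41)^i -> [5.29, -12.75, 30.72, -74.05, 178.45]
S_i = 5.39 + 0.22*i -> [5.39, 5.61, 5.83, 6.05, 6.27]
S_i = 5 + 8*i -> [5, 13, 21, 29, 37]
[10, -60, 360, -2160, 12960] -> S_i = 10*-6^i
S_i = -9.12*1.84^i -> [-9.12, -16.78, -30.88, -56.81, -104.54]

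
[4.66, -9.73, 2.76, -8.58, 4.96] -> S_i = Random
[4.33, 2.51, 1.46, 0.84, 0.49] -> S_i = 4.33*0.58^i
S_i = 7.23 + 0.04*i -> [7.23, 7.27, 7.31, 7.35, 7.39]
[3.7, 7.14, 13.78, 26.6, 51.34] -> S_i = 3.70*1.93^i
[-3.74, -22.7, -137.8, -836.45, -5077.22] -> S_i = -3.74*6.07^i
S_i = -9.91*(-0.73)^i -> [-9.91, 7.23, -5.28, 3.86, -2.81]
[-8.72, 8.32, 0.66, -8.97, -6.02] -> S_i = Random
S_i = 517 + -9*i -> [517, 508, 499, 490, 481]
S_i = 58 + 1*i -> [58, 59, 60, 61, 62]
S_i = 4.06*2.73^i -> [4.06, 11.08, 30.26, 82.61, 225.52]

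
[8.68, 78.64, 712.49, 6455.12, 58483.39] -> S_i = 8.68*9.06^i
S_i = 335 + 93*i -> [335, 428, 521, 614, 707]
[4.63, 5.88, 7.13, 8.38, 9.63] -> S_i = 4.63 + 1.25*i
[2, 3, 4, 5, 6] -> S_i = 2 + 1*i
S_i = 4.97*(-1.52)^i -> [4.97, -7.55, 11.48, -17.45, 26.53]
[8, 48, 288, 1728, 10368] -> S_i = 8*6^i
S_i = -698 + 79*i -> [-698, -619, -540, -461, -382]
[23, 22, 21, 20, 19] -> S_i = 23 + -1*i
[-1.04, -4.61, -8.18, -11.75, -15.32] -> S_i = -1.04 + -3.57*i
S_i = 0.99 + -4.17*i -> [0.99, -3.18, -7.35, -11.52, -15.69]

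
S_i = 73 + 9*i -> [73, 82, 91, 100, 109]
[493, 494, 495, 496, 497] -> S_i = 493 + 1*i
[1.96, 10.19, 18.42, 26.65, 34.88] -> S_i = 1.96 + 8.23*i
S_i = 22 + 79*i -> [22, 101, 180, 259, 338]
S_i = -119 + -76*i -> [-119, -195, -271, -347, -423]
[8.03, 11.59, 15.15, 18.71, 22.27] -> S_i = 8.03 + 3.56*i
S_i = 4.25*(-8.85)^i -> [4.25, -37.61, 332.87, -2945.91, 26071.26]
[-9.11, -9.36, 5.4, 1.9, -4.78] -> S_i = Random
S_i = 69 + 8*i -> [69, 77, 85, 93, 101]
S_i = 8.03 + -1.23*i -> [8.03, 6.8, 5.57, 4.34, 3.11]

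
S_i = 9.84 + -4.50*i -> [9.84, 5.34, 0.84, -3.66, -8.16]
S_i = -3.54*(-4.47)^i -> [-3.54, 15.82, -70.73, 316.17, -1413.3]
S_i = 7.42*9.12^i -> [7.42, 67.67, 617.15, 5628.44, 51331.42]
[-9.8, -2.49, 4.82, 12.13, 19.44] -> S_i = -9.80 + 7.31*i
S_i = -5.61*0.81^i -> [-5.61, -4.54, -3.68, -2.98, -2.41]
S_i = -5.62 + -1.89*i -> [-5.62, -7.51, -9.4, -11.29, -13.18]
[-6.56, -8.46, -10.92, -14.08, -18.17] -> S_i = -6.56*1.29^i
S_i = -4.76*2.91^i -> [-4.76, -13.85, -40.31, -117.3, -341.33]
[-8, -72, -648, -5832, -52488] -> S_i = -8*9^i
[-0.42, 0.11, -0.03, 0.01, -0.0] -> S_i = -0.42*(-0.27)^i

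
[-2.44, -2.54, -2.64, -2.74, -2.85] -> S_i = -2.44*1.04^i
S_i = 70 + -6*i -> [70, 64, 58, 52, 46]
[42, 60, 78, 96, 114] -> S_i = 42 + 18*i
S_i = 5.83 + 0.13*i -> [5.83, 5.96, 6.09, 6.22, 6.35]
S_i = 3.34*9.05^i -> [3.34, 30.23, 273.55, 2475.67, 22404.79]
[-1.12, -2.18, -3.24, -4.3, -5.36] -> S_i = -1.12 + -1.06*i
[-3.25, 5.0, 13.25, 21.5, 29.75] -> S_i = -3.25 + 8.25*i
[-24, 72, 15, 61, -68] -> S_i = Random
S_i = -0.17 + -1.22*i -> [-0.17, -1.39, -2.61, -3.83, -5.05]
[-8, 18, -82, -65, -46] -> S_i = Random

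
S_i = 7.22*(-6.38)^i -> [7.22, -46.06, 293.89, -1874.99, 11962.44]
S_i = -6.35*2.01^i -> [-6.35, -12.76, -25.65, -51.57, -103.65]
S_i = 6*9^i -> [6, 54, 486, 4374, 39366]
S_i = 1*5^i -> [1, 5, 25, 125, 625]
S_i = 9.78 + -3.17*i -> [9.78, 6.61, 3.44, 0.27, -2.9]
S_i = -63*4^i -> [-63, -252, -1008, -4032, -16128]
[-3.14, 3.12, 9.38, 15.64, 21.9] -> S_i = -3.14 + 6.26*i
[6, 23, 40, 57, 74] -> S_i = 6 + 17*i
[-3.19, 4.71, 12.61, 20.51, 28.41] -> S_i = -3.19 + 7.90*i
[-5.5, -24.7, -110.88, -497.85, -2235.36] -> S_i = -5.50*4.49^i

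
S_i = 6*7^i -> [6, 42, 294, 2058, 14406]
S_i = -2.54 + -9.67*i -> [-2.54, -12.21, -21.88, -31.55, -41.22]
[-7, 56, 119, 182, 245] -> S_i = -7 + 63*i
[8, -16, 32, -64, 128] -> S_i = 8*-2^i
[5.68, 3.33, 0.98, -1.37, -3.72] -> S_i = 5.68 + -2.35*i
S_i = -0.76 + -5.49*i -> [-0.76, -6.25, -11.74, -17.23, -22.72]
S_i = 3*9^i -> [3, 27, 243, 2187, 19683]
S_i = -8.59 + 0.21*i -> [-8.59, -8.38, -8.17, -7.96, -7.75]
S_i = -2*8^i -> [-2, -16, -128, -1024, -8192]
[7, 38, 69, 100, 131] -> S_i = 7 + 31*i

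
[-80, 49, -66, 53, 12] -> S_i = Random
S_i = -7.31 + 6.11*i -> [-7.31, -1.2, 4.91, 11.02, 17.13]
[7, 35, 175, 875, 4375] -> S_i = 7*5^i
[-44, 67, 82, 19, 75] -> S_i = Random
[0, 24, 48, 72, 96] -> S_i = 0 + 24*i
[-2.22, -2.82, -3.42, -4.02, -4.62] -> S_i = -2.22 + -0.60*i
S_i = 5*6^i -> [5, 30, 180, 1080, 6480]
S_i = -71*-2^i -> [-71, 142, -284, 568, -1136]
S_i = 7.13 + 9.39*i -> [7.13, 16.52, 25.91, 35.3, 44.69]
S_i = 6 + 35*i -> [6, 41, 76, 111, 146]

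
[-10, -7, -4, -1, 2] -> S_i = -10 + 3*i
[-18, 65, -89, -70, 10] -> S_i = Random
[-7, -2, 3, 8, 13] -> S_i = -7 + 5*i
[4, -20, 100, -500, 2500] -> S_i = 4*-5^i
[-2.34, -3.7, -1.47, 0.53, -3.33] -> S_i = Random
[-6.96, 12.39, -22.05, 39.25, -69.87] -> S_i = -6.96*(-1.78)^i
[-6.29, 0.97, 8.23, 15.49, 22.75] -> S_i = -6.29 + 7.26*i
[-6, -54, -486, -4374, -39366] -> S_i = -6*9^i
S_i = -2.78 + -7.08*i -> [-2.78, -9.86, -16.94, -24.02, -31.1]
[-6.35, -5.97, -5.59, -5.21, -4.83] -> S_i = -6.35 + 0.38*i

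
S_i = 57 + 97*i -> [57, 154, 251, 348, 445]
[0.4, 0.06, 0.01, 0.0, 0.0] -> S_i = 0.40*0.15^i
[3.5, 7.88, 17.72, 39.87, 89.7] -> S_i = 3.50*2.25^i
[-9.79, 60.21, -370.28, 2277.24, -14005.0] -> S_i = -9.79*(-6.15)^i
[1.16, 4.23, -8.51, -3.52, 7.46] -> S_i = Random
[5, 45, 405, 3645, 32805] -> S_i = 5*9^i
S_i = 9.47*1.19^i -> [9.47, 11.27, 13.41, 15.96, 18.99]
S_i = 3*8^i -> [3, 24, 192, 1536, 12288]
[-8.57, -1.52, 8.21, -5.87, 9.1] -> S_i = Random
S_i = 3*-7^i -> [3, -21, 147, -1029, 7203]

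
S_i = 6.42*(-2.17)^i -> [6.42, -13.93, 30.23, -65.6, 142.36]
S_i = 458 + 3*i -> [458, 461, 464, 467, 470]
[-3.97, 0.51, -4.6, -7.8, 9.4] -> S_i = Random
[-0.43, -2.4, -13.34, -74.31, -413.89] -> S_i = -0.43*5.57^i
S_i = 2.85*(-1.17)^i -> [2.85, -3.33, 3.9, -4.56, 5.34]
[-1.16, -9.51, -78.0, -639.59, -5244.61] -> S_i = -1.16*8.20^i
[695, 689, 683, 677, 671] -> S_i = 695 + -6*i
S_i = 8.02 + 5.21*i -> [8.02, 13.23, 18.44, 23.65, 28.86]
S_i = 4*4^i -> [4, 16, 64, 256, 1024]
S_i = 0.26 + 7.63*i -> [0.26, 7.89, 15.52, 23.15, 30.78]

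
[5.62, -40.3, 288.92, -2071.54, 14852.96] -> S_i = 5.62*(-7.17)^i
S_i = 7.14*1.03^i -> [7.14, 7.35, 7.57, 7.8, 8.04]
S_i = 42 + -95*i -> [42, -53, -148, -243, -338]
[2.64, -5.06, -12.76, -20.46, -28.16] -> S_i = 2.64 + -7.70*i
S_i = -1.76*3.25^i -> [-1.76, -5.72, -18.59, -60.42, -196.36]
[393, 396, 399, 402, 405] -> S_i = 393 + 3*i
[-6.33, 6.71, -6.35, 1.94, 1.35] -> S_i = Random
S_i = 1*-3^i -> [1, -3, 9, -27, 81]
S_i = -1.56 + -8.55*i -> [-1.56, -10.11, -18.66, -27.21, -35.76]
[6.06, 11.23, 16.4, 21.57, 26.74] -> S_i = 6.06 + 5.17*i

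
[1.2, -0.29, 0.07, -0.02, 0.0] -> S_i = 1.20*(-0.24)^i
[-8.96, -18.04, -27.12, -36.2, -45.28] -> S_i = -8.96 + -9.08*i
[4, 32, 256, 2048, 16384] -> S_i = 4*8^i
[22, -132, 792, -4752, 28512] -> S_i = 22*-6^i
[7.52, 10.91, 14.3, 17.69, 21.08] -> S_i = 7.52 + 3.39*i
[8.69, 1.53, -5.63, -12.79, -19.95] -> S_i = 8.69 + -7.16*i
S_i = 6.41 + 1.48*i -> [6.41, 7.89, 9.37, 10.85, 12.33]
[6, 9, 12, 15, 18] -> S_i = 6 + 3*i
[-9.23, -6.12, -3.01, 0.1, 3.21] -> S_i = -9.23 + 3.11*i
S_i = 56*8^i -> [56, 448, 3584, 28672, 229376]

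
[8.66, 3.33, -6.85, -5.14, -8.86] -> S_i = Random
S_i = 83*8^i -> [83, 664, 5312, 42496, 339968]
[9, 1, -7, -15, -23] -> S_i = 9 + -8*i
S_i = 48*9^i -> [48, 432, 3888, 34992, 314928]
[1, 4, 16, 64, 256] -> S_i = 1*4^i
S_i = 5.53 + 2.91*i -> [5.53, 8.44, 11.35, 14.26, 17.17]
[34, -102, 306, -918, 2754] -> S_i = 34*-3^i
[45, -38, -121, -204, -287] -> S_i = 45 + -83*i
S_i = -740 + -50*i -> [-740, -790, -840, -890, -940]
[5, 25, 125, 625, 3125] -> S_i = 5*5^i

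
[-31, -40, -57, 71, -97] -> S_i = Random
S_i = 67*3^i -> [67, 201, 603, 1809, 5427]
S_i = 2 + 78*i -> [2, 80, 158, 236, 314]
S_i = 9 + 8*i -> [9, 17, 25, 33, 41]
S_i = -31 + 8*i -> [-31, -23, -15, -7, 1]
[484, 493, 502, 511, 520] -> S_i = 484 + 9*i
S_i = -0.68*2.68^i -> [-0.68, -1.82, -4.88, -13.09, -35.08]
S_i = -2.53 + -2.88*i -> [-2.53, -5.41, -8.29, -11.17, -14.05]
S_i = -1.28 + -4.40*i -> [-1.28, -5.68, -10.08, -14.48, -18.88]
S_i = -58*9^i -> [-58, -522, -4698, -42282, -380538]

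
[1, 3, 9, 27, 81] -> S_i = 1*3^i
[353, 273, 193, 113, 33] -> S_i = 353 + -80*i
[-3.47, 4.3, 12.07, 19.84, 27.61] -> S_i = -3.47 + 7.77*i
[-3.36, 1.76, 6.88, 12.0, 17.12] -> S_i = -3.36 + 5.12*i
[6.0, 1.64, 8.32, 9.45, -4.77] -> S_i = Random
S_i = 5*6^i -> [5, 30, 180, 1080, 6480]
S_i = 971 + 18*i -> [971, 989, 1007, 1025, 1043]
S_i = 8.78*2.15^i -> [8.78, 18.88, 40.59, 87.26, 187.61]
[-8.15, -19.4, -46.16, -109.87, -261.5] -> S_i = -8.15*2.38^i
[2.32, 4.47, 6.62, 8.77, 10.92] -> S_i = 2.32 + 2.15*i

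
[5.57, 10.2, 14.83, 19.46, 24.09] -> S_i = 5.57 + 4.63*i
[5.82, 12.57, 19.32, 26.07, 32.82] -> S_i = 5.82 + 6.75*i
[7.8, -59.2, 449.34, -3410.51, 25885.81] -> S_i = 7.80*(-7.59)^i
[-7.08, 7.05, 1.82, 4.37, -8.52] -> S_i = Random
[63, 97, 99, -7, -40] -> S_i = Random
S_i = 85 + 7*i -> [85, 92, 99, 106, 113]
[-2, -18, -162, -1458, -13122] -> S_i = -2*9^i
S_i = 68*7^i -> [68, 476, 3332, 23324, 163268]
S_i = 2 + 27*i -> [2, 29, 56, 83, 110]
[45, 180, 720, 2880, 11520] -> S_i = 45*4^i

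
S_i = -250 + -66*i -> [-250, -316, -382, -448, -514]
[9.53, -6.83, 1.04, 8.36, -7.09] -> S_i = Random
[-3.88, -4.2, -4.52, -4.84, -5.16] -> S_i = -3.88 + -0.32*i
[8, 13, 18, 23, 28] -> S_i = 8 + 5*i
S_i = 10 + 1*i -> [10, 11, 12, 13, 14]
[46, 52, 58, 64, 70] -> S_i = 46 + 6*i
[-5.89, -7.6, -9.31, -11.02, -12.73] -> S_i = -5.89 + -1.71*i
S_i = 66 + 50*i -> [66, 116, 166, 216, 266]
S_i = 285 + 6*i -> [285, 291, 297, 303, 309]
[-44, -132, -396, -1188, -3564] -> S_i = -44*3^i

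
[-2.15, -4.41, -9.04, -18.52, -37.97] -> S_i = -2.15*2.05^i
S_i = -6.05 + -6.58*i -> [-6.05, -12.63, -19.21, -25.79, -32.37]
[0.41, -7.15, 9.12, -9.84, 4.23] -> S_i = Random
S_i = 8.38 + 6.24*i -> [8.38, 14.62, 20.86, 27.1, 33.34]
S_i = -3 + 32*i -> [-3, 29, 61, 93, 125]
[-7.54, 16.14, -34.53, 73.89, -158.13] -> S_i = -7.54*(-2.14)^i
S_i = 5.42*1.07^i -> [5.42, 5.8, 6.21, 6.64, 7.1]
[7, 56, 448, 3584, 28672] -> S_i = 7*8^i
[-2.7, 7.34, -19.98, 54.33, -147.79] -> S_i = -2.70*(-2.72)^i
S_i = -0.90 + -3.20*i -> [-0.9, -4.1, -7.3, -10.5, -13.7]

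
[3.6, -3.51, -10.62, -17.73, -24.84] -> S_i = 3.60 + -7.11*i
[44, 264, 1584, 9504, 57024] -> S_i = 44*6^i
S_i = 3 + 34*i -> [3, 37, 71, 105, 139]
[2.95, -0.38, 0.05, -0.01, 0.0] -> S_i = 2.95*(-0.13)^i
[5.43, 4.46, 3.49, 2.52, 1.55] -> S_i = 5.43 + -0.97*i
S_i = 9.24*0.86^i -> [9.24, 7.95, 6.83, 5.88, 5.05]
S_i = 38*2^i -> [38, 76, 152, 304, 608]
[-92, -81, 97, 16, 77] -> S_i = Random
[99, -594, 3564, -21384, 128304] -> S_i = 99*-6^i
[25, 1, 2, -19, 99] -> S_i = Random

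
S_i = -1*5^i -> [-1, -5, -25, -125, -625]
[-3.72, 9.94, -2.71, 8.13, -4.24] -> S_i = Random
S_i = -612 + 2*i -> [-612, -610, -608, -606, -604]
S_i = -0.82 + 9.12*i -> [-0.82, 8.3, 17.42, 26.54, 35.66]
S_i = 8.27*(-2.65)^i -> [8.27, -21.92, 58.08, -153.9, 407.84]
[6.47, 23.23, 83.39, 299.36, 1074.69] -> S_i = 6.47*3.59^i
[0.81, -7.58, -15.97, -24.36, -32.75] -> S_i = 0.81 + -8.39*i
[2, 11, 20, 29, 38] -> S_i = 2 + 9*i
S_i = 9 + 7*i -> [9, 16, 23, 30, 37]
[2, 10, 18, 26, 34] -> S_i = 2 + 8*i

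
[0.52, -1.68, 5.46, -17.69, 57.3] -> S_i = 0.52*(-3.24)^i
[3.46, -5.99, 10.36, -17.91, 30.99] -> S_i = 3.46*(-1.73)^i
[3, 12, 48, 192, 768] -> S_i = 3*4^i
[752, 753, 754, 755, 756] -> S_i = 752 + 1*i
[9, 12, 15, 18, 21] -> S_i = 9 + 3*i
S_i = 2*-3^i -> [2, -6, 18, -54, 162]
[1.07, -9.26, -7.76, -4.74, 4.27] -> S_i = Random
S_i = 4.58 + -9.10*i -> [4.58, -4.52, -13.62, -22.72, -31.82]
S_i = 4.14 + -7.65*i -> [4.14, -3.51, -11.16, -18.81, -26.46]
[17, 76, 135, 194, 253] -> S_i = 17 + 59*i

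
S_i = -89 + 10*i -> [-89, -79, -69, -59, -49]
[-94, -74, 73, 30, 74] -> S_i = Random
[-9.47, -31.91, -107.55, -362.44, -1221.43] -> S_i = -9.47*3.37^i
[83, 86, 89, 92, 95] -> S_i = 83 + 3*i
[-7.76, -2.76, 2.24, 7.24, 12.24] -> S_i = -7.76 + 5.00*i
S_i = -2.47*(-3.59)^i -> [-2.47, 8.87, -31.83, 114.28, -410.27]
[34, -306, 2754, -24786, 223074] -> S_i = 34*-9^i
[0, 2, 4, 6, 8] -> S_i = 0 + 2*i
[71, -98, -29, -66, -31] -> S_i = Random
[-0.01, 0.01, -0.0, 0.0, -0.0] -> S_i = -0.01*(-0.58)^i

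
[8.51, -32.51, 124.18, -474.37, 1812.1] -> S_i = 8.51*(-3.82)^i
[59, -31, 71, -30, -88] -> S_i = Random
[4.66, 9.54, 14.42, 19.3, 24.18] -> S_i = 4.66 + 4.88*i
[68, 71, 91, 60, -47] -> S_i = Random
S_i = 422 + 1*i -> [422, 423, 424, 425, 426]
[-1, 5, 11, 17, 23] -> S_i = -1 + 6*i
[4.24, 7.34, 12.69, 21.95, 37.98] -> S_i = 4.24*1.73^i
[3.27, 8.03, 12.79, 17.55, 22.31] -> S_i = 3.27 + 4.76*i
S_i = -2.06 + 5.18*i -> [-2.06, 3.12, 8.3, 13.48, 18.66]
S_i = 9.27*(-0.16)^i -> [9.27, -1.48, 0.24, -0.04, 0.01]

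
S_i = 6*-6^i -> [6, -36, 216, -1296, 7776]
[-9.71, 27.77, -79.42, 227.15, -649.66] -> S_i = -9.71*(-2.86)^i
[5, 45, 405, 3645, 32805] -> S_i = 5*9^i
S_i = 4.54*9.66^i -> [4.54, 43.86, 423.65, 4092.49, 39533.42]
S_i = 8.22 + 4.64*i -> [8.22, 12.86, 17.5, 22.14, 26.78]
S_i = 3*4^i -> [3, 12, 48, 192, 768]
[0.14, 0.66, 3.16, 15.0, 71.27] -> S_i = 0.14*4.75^i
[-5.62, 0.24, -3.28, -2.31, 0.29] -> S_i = Random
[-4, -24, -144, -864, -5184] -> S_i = -4*6^i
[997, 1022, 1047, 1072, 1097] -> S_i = 997 + 25*i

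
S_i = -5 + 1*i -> [-5, -4, -3, -2, -1]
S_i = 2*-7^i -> [2, -14, 98, -686, 4802]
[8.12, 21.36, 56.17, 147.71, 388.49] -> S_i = 8.12*2.63^i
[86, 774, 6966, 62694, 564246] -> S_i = 86*9^i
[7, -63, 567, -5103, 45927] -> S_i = 7*-9^i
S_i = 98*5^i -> [98, 490, 2450, 12250, 61250]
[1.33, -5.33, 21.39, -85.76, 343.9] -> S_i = 1.33*(-4.01)^i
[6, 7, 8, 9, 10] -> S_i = 6 + 1*i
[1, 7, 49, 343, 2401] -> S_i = 1*7^i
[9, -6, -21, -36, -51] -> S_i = 9 + -15*i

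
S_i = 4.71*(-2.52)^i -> [4.71, -11.87, 29.91, -75.37, 189.94]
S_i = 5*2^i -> [5, 10, 20, 40, 80]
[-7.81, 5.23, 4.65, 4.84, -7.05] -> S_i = Random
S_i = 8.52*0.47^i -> [8.52, 4.0, 1.88, 0.88, 0.42]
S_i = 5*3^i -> [5, 15, 45, 135, 405]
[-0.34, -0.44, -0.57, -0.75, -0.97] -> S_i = -0.34*1.30^i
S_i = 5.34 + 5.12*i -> [5.34, 10.46, 15.58, 20.7, 25.82]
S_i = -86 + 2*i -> [-86, -84, -82, -80, -78]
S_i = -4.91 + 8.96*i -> [-4.91, 4.05, 13.01, 21.97, 30.93]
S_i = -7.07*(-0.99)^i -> [-7.07, 7.0, -6.93, 6.86, -6.79]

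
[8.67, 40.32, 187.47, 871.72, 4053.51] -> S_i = 8.67*4.65^i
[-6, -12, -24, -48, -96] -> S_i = -6*2^i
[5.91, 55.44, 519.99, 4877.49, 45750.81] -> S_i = 5.91*9.38^i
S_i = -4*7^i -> [-4, -28, -196, -1372, -9604]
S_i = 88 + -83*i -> [88, 5, -78, -161, -244]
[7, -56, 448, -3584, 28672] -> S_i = 7*-8^i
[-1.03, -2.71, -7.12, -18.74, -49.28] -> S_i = -1.03*2.63^i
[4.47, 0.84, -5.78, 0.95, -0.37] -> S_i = Random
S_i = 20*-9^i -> [20, -180, 1620, -14580, 131220]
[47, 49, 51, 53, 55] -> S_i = 47 + 2*i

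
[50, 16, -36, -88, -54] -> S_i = Random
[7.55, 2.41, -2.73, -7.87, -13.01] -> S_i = 7.55 + -5.14*i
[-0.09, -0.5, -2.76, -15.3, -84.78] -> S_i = -0.09*5.54^i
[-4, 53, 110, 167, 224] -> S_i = -4 + 57*i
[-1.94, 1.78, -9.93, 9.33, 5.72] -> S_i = Random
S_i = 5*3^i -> [5, 15, 45, 135, 405]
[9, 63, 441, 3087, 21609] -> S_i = 9*7^i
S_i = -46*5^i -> [-46, -230, -1150, -5750, -28750]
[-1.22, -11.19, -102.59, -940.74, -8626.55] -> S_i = -1.22*9.17^i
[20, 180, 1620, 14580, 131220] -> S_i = 20*9^i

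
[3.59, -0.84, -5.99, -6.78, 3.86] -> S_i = Random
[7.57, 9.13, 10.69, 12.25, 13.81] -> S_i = 7.57 + 1.56*i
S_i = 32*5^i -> [32, 160, 800, 4000, 20000]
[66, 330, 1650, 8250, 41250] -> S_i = 66*5^i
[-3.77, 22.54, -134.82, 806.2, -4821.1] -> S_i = -3.77*(-5.98)^i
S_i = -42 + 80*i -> [-42, 38, 118, 198, 278]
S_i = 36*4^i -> [36, 144, 576, 2304, 9216]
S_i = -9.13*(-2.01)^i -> [-9.13, 18.35, -36.89, 74.14, -149.02]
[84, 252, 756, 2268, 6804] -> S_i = 84*3^i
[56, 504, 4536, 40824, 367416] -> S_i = 56*9^i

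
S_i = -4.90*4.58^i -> [-4.9, -22.44, -102.78, -470.75, -2156.05]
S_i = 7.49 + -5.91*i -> [7.49, 1.58, -4.33, -10.24, -16.15]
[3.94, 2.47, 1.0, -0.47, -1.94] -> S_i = 3.94 + -1.47*i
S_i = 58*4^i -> [58, 232, 928, 3712, 14848]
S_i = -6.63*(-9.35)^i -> [-6.63, 61.99, -579.61, 5419.36, -50671.06]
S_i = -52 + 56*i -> [-52, 4, 60, 116, 172]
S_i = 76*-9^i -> [76, -684, 6156, -55404, 498636]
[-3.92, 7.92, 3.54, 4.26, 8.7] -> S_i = Random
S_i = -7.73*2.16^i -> [-7.73, -16.7, -36.07, -77.9, -168.27]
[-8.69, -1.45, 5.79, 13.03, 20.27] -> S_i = -8.69 + 7.24*i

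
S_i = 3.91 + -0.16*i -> [3.91, 3.75, 3.59, 3.43, 3.27]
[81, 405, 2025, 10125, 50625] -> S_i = 81*5^i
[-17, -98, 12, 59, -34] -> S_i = Random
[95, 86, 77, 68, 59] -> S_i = 95 + -9*i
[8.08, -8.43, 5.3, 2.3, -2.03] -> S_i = Random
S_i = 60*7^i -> [60, 420, 2940, 20580, 144060]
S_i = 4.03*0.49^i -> [4.03, 1.97, 0.97, 0.47, 0.23]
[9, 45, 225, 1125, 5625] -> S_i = 9*5^i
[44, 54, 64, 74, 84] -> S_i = 44 + 10*i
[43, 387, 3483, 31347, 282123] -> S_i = 43*9^i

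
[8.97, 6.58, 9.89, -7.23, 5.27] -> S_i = Random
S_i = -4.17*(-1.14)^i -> [-4.17, 4.75, -5.42, 6.18, -7.04]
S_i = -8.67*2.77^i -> [-8.67, -24.02, -66.52, -184.27, -510.43]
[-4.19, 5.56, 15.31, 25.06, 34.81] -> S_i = -4.19 + 9.75*i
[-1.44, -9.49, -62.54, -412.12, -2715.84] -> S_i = -1.44*6.59^i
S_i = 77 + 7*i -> [77, 84, 91, 98, 105]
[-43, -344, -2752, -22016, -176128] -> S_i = -43*8^i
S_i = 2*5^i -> [2, 10, 50, 250, 1250]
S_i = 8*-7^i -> [8, -56, 392, -2744, 19208]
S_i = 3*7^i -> [3, 21, 147, 1029, 7203]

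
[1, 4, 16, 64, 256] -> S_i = 1*4^i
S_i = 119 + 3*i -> [119, 122, 125, 128, 131]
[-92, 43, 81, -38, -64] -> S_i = Random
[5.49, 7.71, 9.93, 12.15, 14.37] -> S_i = 5.49 + 2.22*i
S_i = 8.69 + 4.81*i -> [8.69, 13.5, 18.31, 23.12, 27.93]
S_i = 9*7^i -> [9, 63, 441, 3087, 21609]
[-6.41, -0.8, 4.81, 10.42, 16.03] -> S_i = -6.41 + 5.61*i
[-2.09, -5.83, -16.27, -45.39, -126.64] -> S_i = -2.09*2.79^i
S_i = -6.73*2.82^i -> [-6.73, -18.98, -53.52, -150.93, -425.61]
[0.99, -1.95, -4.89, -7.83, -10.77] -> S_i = 0.99 + -2.94*i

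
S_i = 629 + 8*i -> [629, 637, 645, 653, 661]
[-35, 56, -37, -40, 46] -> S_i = Random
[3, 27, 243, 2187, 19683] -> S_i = 3*9^i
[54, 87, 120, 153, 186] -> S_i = 54 + 33*i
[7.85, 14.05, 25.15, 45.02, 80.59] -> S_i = 7.85*1.79^i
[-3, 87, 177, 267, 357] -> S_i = -3 + 90*i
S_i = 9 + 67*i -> [9, 76, 143, 210, 277]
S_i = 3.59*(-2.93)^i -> [3.59, -10.52, 30.82, -90.3, 264.58]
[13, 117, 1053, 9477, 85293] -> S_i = 13*9^i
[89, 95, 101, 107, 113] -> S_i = 89 + 6*i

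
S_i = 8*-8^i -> [8, -64, 512, -4096, 32768]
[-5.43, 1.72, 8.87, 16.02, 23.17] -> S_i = -5.43 + 7.15*i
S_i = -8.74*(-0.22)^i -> [-8.74, 1.92, -0.42, 0.09, -0.02]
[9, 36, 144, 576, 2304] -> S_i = 9*4^i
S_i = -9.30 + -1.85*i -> [-9.3, -11.15, -13.0, -14.85, -16.7]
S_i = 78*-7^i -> [78, -546, 3822, -26754, 187278]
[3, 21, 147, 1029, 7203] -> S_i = 3*7^i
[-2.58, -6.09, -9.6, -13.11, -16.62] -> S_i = -2.58 + -3.51*i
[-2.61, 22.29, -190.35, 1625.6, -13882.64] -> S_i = -2.61*(-8.54)^i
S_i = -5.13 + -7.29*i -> [-5.13, -12.42, -19.71, -27.0, -34.29]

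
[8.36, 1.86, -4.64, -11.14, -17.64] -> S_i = 8.36 + -6.50*i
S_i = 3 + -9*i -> [3, -6, -15, -24, -33]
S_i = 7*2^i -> [7, 14, 28, 56, 112]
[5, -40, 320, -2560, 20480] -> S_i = 5*-8^i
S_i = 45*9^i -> [45, 405, 3645, 32805, 295245]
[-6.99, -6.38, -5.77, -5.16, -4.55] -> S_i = -6.99 + 0.61*i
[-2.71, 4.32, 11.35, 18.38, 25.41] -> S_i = -2.71 + 7.03*i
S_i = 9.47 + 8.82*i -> [9.47, 18.29, 27.11, 35.93, 44.75]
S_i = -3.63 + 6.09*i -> [-3.63, 2.46, 8.55, 14.64, 20.73]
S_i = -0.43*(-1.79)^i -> [-0.43, 0.77, -1.38, 2.47, -4.41]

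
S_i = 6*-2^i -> [6, -12, 24, -48, 96]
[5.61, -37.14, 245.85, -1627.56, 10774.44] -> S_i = 5.61*(-6.62)^i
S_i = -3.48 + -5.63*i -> [-3.48, -9.11, -14.74, -20.37, -26.0]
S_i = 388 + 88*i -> [388, 476, 564, 652, 740]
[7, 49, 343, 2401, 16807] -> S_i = 7*7^i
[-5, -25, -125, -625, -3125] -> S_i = -5*5^i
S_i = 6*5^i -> [6, 30, 150, 750, 3750]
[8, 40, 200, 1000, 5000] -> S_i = 8*5^i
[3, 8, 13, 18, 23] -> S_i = 3 + 5*i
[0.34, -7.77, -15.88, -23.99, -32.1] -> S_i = 0.34 + -8.11*i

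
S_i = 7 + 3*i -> [7, 10, 13, 16, 19]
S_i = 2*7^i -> [2, 14, 98, 686, 4802]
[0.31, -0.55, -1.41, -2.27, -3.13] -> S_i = 0.31 + -0.86*i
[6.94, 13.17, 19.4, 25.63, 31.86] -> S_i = 6.94 + 6.23*i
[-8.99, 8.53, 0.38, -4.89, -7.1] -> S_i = Random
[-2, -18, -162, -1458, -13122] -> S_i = -2*9^i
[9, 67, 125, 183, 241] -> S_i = 9 + 58*i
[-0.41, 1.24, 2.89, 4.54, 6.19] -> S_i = -0.41 + 1.65*i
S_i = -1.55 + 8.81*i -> [-1.55, 7.26, 16.07, 24.88, 33.69]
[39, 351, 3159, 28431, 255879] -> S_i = 39*9^i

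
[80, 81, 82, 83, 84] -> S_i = 80 + 1*i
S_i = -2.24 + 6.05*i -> [-2.24, 3.81, 9.86, 15.91, 21.96]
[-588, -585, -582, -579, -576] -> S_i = -588 + 3*i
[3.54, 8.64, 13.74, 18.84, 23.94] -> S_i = 3.54 + 5.10*i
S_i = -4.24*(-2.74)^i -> [-4.24, 11.62, -31.83, 87.22, -238.98]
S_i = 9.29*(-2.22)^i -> [9.29, -20.62, 45.78, -101.64, 225.65]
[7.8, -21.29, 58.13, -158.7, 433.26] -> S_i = 7.80*(-2.73)^i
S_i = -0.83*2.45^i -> [-0.83, -2.03, -4.98, -12.21, -29.9]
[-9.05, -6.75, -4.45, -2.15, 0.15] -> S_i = -9.05 + 2.30*i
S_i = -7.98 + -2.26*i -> [-7.98, -10.24, -12.5, -14.76, -17.02]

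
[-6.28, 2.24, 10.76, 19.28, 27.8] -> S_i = -6.28 + 8.52*i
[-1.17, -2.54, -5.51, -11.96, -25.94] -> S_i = -1.17*2.17^i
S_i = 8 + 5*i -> [8, 13, 18, 23, 28]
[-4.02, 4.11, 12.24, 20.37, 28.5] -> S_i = -4.02 + 8.13*i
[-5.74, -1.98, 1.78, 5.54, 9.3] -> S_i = -5.74 + 3.76*i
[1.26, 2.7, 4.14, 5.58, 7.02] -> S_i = 1.26 + 1.44*i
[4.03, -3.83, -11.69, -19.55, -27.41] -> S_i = 4.03 + -7.86*i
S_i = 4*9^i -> [4, 36, 324, 2916, 26244]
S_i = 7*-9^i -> [7, -63, 567, -5103, 45927]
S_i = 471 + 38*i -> [471, 509, 547, 585, 623]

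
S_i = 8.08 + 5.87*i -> [8.08, 13.95, 19.82, 25.69, 31.56]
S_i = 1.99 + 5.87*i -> [1.99, 7.86, 13.73, 19.6, 25.47]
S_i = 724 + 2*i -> [724, 726, 728, 730, 732]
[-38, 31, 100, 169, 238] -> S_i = -38 + 69*i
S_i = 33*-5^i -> [33, -165, 825, -4125, 20625]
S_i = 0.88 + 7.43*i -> [0.88, 8.31, 15.74, 23.17, 30.6]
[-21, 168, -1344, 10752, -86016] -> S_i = -21*-8^i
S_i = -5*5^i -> [-5, -25, -125, -625, -3125]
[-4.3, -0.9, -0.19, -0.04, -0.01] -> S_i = -4.30*0.21^i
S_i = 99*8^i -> [99, 792, 6336, 50688, 405504]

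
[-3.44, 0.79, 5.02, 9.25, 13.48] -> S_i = -3.44 + 4.23*i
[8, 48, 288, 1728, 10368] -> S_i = 8*6^i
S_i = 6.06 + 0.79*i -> [6.06, 6.85, 7.64, 8.43, 9.22]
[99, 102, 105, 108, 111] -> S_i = 99 + 3*i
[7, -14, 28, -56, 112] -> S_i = 7*-2^i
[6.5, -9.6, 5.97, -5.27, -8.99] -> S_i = Random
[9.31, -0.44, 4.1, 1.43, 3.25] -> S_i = Random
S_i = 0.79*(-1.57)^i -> [0.79, -1.24, 1.95, -3.06, 4.8]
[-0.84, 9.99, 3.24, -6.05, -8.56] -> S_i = Random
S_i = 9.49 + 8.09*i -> [9.49, 17.58, 25.67, 33.76, 41.85]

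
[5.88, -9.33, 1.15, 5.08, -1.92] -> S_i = Random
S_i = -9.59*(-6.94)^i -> [-9.59, 66.55, -461.89, 3205.51, -22246.23]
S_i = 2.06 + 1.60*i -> [2.06, 3.66, 5.26, 6.86, 8.46]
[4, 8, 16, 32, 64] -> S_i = 4*2^i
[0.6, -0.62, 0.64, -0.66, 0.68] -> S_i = 0.60*(-1.03)^i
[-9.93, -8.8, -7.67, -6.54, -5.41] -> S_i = -9.93 + 1.13*i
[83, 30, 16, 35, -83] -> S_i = Random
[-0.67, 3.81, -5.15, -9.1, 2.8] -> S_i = Random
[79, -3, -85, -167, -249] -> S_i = 79 + -82*i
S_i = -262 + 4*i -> [-262, -258, -254, -250, -246]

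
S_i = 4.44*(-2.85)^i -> [4.44, -12.65, 36.06, -102.78, 292.93]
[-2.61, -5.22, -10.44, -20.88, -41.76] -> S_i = -2.61*2.00^i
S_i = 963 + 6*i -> [963, 969, 975, 981, 987]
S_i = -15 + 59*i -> [-15, 44, 103, 162, 221]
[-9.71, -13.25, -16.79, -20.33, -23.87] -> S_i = -9.71 + -3.54*i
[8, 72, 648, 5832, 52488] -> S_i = 8*9^i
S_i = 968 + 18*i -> [968, 986, 1004, 1022, 1040]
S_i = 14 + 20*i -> [14, 34, 54, 74, 94]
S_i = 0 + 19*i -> [0, 19, 38, 57, 76]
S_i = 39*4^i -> [39, 156, 624, 2496, 9984]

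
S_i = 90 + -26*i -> [90, 64, 38, 12, -14]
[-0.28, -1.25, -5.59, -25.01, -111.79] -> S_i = -0.28*4.47^i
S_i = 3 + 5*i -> [3, 8, 13, 18, 23]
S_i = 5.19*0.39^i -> [5.19, 2.02, 0.79, 0.31, 0.12]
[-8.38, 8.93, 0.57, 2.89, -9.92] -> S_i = Random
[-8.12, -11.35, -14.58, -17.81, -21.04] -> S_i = -8.12 + -3.23*i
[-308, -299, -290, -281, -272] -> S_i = -308 + 9*i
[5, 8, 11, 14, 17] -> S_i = 5 + 3*i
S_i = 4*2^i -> [4, 8, 16, 32, 64]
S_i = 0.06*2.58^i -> [0.06, 0.15, 0.4, 1.03, 2.66]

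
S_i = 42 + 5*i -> [42, 47, 52, 57, 62]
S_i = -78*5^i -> [-78, -390, -1950, -9750, -48750]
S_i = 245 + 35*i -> [245, 280, 315, 350, 385]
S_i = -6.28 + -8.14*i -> [-6.28, -14.42, -22.56, -30.7, -38.84]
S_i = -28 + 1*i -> [-28, -27, -26, -25, -24]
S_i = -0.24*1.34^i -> [-0.24, -0.32, -0.43, -0.58, -0.77]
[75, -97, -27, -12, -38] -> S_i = Random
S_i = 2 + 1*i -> [2, 3, 4, 5, 6]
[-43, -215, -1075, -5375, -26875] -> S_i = -43*5^i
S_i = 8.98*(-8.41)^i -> [8.98, -75.52, 635.14, -5341.51, 44922.13]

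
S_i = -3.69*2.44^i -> [-3.69, -9.0, -21.97, -53.6, -130.79]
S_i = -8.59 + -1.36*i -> [-8.59, -9.95, -11.31, -12.67, -14.03]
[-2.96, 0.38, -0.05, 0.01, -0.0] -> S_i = -2.96*(-0.13)^i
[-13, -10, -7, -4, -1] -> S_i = -13 + 3*i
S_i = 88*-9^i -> [88, -792, 7128, -64152, 577368]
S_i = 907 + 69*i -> [907, 976, 1045, 1114, 1183]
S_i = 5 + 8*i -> [5, 13, 21, 29, 37]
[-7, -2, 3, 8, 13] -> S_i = -7 + 5*i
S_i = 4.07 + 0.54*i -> [4.07, 4.61, 5.15, 5.69, 6.23]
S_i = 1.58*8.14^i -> [1.58, 12.86, 104.69, 852.18, 6936.73]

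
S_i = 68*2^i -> [68, 136, 272, 544, 1088]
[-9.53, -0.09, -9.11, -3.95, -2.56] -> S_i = Random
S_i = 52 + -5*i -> [52, 47, 42, 37, 32]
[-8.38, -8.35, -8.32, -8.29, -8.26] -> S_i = -8.38 + 0.03*i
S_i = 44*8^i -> [44, 352, 2816, 22528, 180224]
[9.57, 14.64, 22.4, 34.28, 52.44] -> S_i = 9.57*1.53^i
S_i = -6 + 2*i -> [-6, -4, -2, 0, 2]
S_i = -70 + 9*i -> [-70, -61, -52, -43, -34]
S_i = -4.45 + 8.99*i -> [-4.45, 4.54, 13.53, 22.52, 31.51]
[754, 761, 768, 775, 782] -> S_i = 754 + 7*i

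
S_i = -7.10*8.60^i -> [-7.1, -61.06, -525.12, -4516.0, -38837.58]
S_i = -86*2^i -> [-86, -172, -344, -688, -1376]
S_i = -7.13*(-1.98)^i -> [-7.13, 14.12, -27.95, 55.35, -109.58]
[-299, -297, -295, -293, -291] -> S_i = -299 + 2*i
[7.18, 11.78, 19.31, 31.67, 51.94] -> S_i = 7.18*1.64^i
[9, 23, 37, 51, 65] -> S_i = 9 + 14*i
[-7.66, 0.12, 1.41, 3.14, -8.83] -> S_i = Random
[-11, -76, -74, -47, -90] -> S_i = Random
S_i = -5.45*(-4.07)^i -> [-5.45, 22.18, -90.28, 367.43, -1495.46]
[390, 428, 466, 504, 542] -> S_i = 390 + 38*i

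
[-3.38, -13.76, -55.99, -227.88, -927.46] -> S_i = -3.38*4.07^i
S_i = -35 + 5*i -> [-35, -30, -25, -20, -15]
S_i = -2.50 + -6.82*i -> [-2.5, -9.32, -16.14, -22.96, -29.78]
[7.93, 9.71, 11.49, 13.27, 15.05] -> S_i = 7.93 + 1.78*i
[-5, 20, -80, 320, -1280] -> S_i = -5*-4^i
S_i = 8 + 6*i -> [8, 14, 20, 26, 32]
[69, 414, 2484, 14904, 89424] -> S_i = 69*6^i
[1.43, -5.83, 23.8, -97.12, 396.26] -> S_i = 1.43*(-4.08)^i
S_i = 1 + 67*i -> [1, 68, 135, 202, 269]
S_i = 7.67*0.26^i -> [7.67, 1.99, 0.52, 0.13, 0.04]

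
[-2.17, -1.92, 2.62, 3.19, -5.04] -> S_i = Random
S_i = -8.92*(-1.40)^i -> [-8.92, 12.49, -17.48, 24.48, -34.27]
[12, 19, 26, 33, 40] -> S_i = 12 + 7*i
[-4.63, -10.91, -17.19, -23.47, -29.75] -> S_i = -4.63 + -6.28*i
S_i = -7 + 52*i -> [-7, 45, 97, 149, 201]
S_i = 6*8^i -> [6, 48, 384, 3072, 24576]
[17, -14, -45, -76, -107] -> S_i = 17 + -31*i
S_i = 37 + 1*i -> [37, 38, 39, 40, 41]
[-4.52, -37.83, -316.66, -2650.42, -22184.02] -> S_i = -4.52*8.37^i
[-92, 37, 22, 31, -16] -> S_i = Random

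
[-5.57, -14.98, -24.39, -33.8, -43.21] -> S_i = -5.57 + -9.41*i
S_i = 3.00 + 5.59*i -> [3.0, 8.59, 14.18, 19.77, 25.36]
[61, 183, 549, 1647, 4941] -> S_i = 61*3^i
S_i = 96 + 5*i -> [96, 101, 106, 111, 116]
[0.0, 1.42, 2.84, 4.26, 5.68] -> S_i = 0.00 + 1.42*i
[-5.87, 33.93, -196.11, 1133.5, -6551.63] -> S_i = -5.87*(-5.78)^i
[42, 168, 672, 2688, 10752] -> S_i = 42*4^i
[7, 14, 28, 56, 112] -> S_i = 7*2^i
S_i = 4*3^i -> [4, 12, 36, 108, 324]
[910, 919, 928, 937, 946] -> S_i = 910 + 9*i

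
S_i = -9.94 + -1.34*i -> [-9.94, -11.28, -12.62, -13.96, -15.3]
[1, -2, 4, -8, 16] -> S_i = 1*-2^i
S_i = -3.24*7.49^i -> [-3.24, -24.27, -181.76, -1361.41, -10197.0]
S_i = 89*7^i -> [89, 623, 4361, 30527, 213689]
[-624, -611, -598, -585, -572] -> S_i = -624 + 13*i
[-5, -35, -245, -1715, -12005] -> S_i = -5*7^i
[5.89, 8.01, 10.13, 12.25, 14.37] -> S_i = 5.89 + 2.12*i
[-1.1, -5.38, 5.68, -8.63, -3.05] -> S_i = Random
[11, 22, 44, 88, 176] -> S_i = 11*2^i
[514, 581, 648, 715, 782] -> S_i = 514 + 67*i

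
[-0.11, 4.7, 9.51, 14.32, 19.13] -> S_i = -0.11 + 4.81*i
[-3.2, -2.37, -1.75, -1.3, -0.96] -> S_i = -3.20*0.74^i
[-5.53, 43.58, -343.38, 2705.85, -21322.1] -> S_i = -5.53*(-7.88)^i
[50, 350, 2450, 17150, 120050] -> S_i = 50*7^i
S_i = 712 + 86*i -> [712, 798, 884, 970, 1056]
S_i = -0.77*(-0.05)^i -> [-0.77, 0.04, -0.0, 0.0, -0.0]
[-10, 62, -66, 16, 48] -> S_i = Random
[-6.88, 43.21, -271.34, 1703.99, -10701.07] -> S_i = -6.88*(-6.28)^i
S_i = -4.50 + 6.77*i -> [-4.5, 2.27, 9.04, 15.81, 22.58]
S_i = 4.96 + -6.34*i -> [4.96, -1.38, -7.72, -14.06, -20.4]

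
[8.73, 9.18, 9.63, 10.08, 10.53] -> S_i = 8.73 + 0.45*i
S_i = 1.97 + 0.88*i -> [1.97, 2.85, 3.73, 4.61, 5.49]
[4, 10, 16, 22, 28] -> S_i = 4 + 6*i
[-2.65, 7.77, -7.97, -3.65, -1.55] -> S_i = Random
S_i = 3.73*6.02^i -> [3.73, 22.45, 135.18, 813.76, 4898.86]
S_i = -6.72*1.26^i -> [-6.72, -8.47, -10.67, -13.44, -16.94]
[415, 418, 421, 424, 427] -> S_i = 415 + 3*i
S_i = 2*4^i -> [2, 8, 32, 128, 512]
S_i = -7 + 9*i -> [-7, 2, 11, 20, 29]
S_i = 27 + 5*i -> [27, 32, 37, 42, 47]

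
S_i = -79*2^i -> [-79, -158, -316, -632, -1264]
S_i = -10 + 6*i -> [-10, -4, 2, 8, 14]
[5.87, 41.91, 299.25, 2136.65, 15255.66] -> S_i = 5.87*7.14^i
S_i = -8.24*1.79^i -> [-8.24, -14.75, -26.4, -47.26, -84.59]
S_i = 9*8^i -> [9, 72, 576, 4608, 36864]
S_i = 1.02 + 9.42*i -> [1.02, 10.44, 19.86, 29.28, 38.7]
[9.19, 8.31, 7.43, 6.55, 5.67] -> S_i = 9.19 + -0.88*i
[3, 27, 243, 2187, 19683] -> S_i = 3*9^i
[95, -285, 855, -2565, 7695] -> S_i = 95*-3^i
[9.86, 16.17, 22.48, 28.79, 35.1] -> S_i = 9.86 + 6.31*i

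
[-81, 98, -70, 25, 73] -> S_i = Random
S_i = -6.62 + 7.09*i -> [-6.62, 0.47, 7.56, 14.65, 21.74]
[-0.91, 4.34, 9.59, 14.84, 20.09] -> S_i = -0.91 + 5.25*i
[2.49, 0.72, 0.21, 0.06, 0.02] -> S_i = 2.49*0.29^i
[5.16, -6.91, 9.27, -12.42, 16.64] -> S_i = 5.16*(-1.34)^i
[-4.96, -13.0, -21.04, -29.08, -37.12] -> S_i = -4.96 + -8.04*i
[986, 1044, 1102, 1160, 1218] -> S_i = 986 + 58*i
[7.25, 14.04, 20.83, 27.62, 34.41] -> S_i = 7.25 + 6.79*i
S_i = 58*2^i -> [58, 116, 232, 464, 928]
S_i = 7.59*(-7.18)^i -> [7.59, -54.5, 391.28, -2809.41, 20171.56]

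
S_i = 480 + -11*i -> [480, 469, 458, 447, 436]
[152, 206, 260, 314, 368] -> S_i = 152 + 54*i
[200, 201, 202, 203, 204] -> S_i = 200 + 1*i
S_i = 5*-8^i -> [5, -40, 320, -2560, 20480]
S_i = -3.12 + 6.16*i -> [-3.12, 3.04, 9.2, 15.36, 21.52]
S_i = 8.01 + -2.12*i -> [8.01, 5.89, 3.77, 1.65, -0.47]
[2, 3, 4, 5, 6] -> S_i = 2 + 1*i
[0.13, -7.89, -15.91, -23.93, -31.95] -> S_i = 0.13 + -8.02*i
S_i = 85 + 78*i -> [85, 163, 241, 319, 397]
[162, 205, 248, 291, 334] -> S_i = 162 + 43*i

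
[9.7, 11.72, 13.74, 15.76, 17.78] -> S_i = 9.70 + 2.02*i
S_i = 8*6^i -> [8, 48, 288, 1728, 10368]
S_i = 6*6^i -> [6, 36, 216, 1296, 7776]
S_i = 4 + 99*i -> [4, 103, 202, 301, 400]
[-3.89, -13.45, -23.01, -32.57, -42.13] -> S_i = -3.89 + -9.56*i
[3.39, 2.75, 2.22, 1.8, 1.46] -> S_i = 3.39*0.81^i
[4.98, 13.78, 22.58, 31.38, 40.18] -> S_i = 4.98 + 8.80*i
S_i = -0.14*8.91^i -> [-0.14, -1.25, -11.11, -99.03, -882.35]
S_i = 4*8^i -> [4, 32, 256, 2048, 16384]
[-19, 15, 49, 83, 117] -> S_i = -19 + 34*i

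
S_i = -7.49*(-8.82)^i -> [-7.49, 66.06, -582.67, 5139.11, -45326.91]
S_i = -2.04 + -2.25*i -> [-2.04, -4.29, -6.54, -8.79, -11.04]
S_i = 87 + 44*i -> [87, 131, 175, 219, 263]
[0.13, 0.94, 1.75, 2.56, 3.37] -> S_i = 0.13 + 0.81*i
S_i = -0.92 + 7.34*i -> [-0.92, 6.42, 13.76, 21.1, 28.44]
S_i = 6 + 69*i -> [6, 75, 144, 213, 282]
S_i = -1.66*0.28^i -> [-1.66, -0.46, -0.13, -0.04, -0.01]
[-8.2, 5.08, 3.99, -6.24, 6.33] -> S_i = Random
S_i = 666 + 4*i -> [666, 670, 674, 678, 682]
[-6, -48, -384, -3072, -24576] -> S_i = -6*8^i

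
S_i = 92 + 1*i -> [92, 93, 94, 95, 96]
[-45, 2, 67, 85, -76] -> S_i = Random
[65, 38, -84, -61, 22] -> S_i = Random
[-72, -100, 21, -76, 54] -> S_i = Random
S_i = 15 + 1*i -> [15, 16, 17, 18, 19]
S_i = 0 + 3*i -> [0, 3, 6, 9, 12]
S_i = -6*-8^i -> [-6, 48, -384, 3072, -24576]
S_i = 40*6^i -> [40, 240, 1440, 8640, 51840]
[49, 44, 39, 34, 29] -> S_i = 49 + -5*i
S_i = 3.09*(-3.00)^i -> [3.09, -9.27, 27.81, -83.43, 250.29]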